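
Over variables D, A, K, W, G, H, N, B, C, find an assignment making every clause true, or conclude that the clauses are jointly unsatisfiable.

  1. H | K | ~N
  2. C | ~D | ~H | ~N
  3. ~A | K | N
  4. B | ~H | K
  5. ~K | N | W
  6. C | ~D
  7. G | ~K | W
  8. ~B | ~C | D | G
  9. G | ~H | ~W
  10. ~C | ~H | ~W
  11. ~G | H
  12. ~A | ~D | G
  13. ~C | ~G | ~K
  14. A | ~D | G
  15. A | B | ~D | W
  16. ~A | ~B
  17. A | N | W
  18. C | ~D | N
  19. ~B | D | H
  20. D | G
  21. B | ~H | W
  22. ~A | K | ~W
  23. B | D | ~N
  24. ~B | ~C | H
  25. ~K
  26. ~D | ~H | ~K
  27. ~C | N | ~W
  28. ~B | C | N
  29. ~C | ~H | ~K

Unit clause (~K) forces K = False.
Set D = False.
  then (D | G) forces G = True.
  then (~G | H) forces H = True.
  then (B | ~H | K) forces B = True.
  then (~A | ~B) forces A = False.
Set W = False.
  then (A | N | W) forces N = True.
Set C = False.
All clauses satisfied.

D = False, A = False, K = False, W = False, G = True, H = True, N = True, B = True, C = False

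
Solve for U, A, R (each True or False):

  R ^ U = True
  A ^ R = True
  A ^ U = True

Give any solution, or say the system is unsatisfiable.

Unsatisfiable

Adding constraints 1, 2, 3 mod 2: every variable appears an even number of times on the left, so the left side is 0.
But the right sides sum to 1 (mod 2). 0 ≠ 1 — the system is inconsistent.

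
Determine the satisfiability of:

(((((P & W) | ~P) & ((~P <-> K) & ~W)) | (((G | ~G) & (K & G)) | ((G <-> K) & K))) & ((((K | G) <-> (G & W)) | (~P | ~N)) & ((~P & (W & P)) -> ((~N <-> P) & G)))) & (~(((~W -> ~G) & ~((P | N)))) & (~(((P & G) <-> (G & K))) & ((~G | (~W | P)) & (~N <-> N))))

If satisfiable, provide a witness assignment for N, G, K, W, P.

UNSATISFIABLE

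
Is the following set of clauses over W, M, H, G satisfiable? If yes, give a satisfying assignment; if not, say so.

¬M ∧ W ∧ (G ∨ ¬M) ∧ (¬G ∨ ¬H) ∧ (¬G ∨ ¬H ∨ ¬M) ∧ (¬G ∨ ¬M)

W=T, M=F, H=F, G=F

Unit clause (¬M) forces M = False.
Unit clause (W) forces W = True.
Set H = False.
Set G = False.
Check each clause:
  (¬M): ¬M holds.
  (W): W holds.
  (G ∨ ¬M): ¬M holds.
  (¬G ∨ ¬H): ¬G holds.
  (¬G ∨ ¬H ∨ ¬M): ¬G holds.
  (¬G ∨ ¬M): ¬G holds.
All clauses satisfied.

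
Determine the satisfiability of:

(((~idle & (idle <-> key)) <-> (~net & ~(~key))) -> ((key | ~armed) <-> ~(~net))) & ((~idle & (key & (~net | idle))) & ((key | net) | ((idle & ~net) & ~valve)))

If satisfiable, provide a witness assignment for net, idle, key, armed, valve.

net=F; idle=F; key=T; armed=T; valve=F

  ((~idle & (idle <-> key)) <-> (~net & ~(~key))) -> ((key | ~armed) <-> ~(~net)) = True
    (~idle & (idle <-> key)) <-> (~net & ~(~key)) = False
      ~idle & (idle <-> key) = False
        ~idle = True
        idle <-> key = False
      ~net & ~(~key) = True
        ~net = True
        ~(~key) = True
          ~key = False
    (key | ~armed) <-> ~(~net) = False
      key | ~armed = True
        ~armed = False
      ~(~net) = False
        ~net = True
  (~idle & (key & (~net | idle))) & ((key | net) | ((idle & ~net) & ~valve)) = True
    ~idle & (key & (~net | idle)) = True
      ~idle = True
      key & (~net | idle) = True
        ~net | idle = True
          ~net = True
    (key | net) | ((idle & ~net) & ~valve) = True
      key | net = True
      (idle & ~net) & ~valve = False
        idle & ~net = False
          ~net = True
        ~valve = True
Both conjuncts True, so the formula holds.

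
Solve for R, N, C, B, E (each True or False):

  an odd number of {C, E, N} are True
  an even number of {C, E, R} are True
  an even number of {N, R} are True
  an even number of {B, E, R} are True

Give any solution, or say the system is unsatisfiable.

UNSATISFIABLE

Adding constraints 1, 2, 3 mod 2: every variable appears an even number of times on the left, so the left side is 0.
But the right sides sum to 1 (mod 2). 0 ≠ 1 — the system is inconsistent.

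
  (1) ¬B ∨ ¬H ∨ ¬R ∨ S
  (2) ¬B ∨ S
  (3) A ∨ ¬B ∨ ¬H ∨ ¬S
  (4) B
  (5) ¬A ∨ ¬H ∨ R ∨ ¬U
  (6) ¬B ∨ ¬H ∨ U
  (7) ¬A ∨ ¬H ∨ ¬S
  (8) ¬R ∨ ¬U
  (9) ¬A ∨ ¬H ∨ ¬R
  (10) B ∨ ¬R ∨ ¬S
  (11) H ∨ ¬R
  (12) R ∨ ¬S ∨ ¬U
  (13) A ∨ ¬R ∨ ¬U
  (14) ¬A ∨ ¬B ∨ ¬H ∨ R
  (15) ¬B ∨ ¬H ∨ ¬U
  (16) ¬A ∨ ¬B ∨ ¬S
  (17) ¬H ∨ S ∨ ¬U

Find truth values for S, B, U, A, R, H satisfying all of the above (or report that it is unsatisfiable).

S=T, B=T, U=F, A=F, R=F, H=F

Unit clause (B) forces B = True.
In (¬B ∨ S) only S is left, so S = True.
In (¬A ∨ ¬B ∨ ¬S) only ¬A is left, so A = False.
In (A ∨ ¬B ∨ ¬H ∨ ¬S) only ¬H is left, so H = False.
In (H ∨ ¬R) only ¬R is left, so R = False.
In (R ∨ ¬S ∨ ¬U) only ¬U is left, so U = False.
All clauses satisfied.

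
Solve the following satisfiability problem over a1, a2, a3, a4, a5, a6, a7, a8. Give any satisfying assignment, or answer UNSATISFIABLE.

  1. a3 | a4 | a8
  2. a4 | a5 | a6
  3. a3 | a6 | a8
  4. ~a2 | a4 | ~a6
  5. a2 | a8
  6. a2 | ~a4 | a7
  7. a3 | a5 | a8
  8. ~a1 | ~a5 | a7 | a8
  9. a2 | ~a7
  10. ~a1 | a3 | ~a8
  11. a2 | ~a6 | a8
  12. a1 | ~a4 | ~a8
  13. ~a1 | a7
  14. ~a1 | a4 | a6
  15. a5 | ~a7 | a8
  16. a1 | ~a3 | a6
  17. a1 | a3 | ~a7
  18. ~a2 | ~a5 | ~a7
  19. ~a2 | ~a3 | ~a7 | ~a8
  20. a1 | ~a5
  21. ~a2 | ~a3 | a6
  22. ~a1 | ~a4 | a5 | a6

a1 = False, a2 = False, a3 = True, a4 = False, a5 = False, a6 = True, a7 = False, a8 = True

Set a1 = False.
  then (a1 | ~a5) forces a5 = False.
Set a2 = False.
  then (a2 | a8) forces a8 = True.
  then (a2 | ~a7) forces a7 = False.
  then (a1 | ~a4 | ~a8) forces a4 = False.
  then (a4 | a5 | a6) forces a6 = True.
Set a3 = True.
All clauses satisfied.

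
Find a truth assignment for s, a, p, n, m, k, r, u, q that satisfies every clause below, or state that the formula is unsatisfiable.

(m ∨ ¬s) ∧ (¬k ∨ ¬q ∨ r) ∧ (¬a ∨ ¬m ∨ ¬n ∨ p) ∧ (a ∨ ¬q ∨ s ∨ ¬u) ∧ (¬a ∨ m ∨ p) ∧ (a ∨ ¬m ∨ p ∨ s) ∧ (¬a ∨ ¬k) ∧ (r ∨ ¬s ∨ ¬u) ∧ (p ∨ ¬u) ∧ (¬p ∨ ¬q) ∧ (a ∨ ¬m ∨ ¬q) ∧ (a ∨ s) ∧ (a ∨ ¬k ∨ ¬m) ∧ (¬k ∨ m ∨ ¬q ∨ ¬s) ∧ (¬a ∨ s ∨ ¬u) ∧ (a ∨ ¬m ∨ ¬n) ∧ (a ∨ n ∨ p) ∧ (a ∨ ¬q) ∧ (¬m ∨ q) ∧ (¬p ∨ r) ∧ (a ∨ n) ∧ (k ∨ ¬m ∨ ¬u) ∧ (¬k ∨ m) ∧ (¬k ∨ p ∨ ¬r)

s = True, a = True, p = False, n = False, m = True, k = False, r = True, u = False, q = True

Set s = True.
  then (m ∨ ¬s) forces m = True.
  then (¬m ∨ q) forces q = True.
  then (¬p ∨ ¬q) forces p = False.
  then (a ∨ ¬m ∨ ¬q) forces a = True.
  then (¬a ∨ ¬m ∨ ¬n ∨ p) forces n = False.
  then (¬a ∨ ¬k) forces k = False.
  then (p ∨ ¬u) forces u = False.
Set r = True.
All clauses satisfied.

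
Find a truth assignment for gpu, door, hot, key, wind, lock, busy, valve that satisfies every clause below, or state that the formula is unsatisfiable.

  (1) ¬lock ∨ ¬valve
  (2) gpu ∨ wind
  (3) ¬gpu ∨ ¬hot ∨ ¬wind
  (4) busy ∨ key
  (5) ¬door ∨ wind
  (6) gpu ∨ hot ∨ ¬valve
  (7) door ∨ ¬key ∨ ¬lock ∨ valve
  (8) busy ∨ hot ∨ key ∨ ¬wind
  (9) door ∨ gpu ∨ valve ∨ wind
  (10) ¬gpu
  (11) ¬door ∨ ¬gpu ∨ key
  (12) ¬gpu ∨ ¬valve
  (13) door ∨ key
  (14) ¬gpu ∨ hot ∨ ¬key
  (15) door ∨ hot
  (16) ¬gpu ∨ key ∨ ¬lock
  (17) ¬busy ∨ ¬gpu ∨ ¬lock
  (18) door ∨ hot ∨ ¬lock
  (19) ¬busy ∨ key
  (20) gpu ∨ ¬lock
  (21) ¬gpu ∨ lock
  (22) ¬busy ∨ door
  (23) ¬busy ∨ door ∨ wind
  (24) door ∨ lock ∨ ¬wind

Unit clause (¬gpu) forces gpu = False.
In (gpu ∨ ¬lock) only ¬lock is left, so lock = False.
In (gpu ∨ wind) only wind is left, so wind = True.
In (door ∨ lock ∨ ¬wind) only door is left, so door = True.
Set hot = True.
Try key = False:
  (busy ∨ key) forces busy = True.
  clause (¬busy ∨ key) is falsified — backtrack.
So key = True.
Set busy = False.
Set valve = False.
All clauses satisfied.

gpu = False, door = True, hot = True, key = True, wind = True, lock = False, busy = False, valve = False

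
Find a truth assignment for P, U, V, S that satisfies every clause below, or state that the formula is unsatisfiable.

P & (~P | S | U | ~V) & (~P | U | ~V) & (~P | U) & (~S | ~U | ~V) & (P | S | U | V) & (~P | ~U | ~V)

P=T, U=T, V=F, S=F

Unit clause (P) forces P = True.
In (~P | U) only U is left, so U = True.
In (~P | ~U | ~V) only ~V is left, so V = False.
Set S = False.
All clauses satisfied.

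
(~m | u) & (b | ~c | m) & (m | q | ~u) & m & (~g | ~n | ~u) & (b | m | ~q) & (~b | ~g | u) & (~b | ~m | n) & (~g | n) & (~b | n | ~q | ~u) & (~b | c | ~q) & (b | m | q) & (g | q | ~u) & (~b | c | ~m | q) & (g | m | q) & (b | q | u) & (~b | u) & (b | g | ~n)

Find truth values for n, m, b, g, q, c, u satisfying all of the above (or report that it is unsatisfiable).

Unit clause (m) forces m = True.
In (~m | u) only u is left, so u = True.
Set n = True.
  then (~g | ~n | ~u) forces g = False.
  then (g | q | ~u) forces q = True.
  then (b | g | ~n) forces b = True.
  then (~b | c | ~q) forces c = True.
All clauses satisfied.

n=T; m=T; b=T; g=F; q=T; c=T; u=T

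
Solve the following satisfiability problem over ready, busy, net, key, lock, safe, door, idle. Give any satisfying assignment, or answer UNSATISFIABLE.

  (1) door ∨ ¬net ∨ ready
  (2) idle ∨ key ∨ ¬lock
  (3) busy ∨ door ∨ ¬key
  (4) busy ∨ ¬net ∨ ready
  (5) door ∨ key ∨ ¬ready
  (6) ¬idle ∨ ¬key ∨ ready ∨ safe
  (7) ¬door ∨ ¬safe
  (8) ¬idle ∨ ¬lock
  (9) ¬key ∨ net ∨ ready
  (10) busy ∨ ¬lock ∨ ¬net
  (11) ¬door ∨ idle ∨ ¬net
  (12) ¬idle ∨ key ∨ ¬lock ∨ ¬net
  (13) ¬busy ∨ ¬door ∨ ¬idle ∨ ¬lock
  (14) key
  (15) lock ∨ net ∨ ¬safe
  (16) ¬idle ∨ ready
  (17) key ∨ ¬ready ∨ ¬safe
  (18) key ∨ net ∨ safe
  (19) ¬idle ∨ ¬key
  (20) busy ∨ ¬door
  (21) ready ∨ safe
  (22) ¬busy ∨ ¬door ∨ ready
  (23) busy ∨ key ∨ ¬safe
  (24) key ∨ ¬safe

Unit clause (key) forces key = True.
In (¬idle ∨ ¬key) only ¬idle is left, so idle = False.
Try ready = False:
  (¬key ∨ net ∨ ready) forces net = True.
  (door ∨ ¬net ∨ ready) forces door = True.
  clause (¬door ∨ idle ∨ ¬net) is falsified — backtrack.
So ready = True.
Set busy = True.
Set net = False.
Set lock = False.
  then (lock ∨ net ∨ ¬safe) forces safe = False.
Set door = True.
All clauses satisfied.

ready = True; busy = True; net = False; key = True; lock = False; safe = False; door = True; idle = False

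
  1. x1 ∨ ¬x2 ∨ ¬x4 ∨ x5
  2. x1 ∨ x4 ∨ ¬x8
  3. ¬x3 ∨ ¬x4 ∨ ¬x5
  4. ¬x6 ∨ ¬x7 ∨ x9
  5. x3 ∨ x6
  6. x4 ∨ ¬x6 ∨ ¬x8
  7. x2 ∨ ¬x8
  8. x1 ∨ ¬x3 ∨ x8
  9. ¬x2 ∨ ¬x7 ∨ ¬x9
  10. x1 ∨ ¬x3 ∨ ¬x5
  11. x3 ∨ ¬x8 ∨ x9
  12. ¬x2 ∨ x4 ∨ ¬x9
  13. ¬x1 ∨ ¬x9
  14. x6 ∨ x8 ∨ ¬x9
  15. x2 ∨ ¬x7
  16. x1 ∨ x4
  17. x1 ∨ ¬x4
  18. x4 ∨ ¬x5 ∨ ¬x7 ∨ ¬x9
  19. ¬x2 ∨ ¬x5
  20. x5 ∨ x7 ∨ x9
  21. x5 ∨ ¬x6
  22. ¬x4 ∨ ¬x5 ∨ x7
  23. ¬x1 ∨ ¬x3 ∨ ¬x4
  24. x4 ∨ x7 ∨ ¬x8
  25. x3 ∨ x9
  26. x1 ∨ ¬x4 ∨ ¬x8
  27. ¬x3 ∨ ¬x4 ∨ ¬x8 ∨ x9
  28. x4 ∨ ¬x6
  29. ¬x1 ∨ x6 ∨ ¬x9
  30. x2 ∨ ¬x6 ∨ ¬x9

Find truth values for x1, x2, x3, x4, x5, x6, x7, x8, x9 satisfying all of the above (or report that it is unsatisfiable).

Set x1 = True.
  then (¬x1 ∨ ¬x9) forces x9 = False.
  then (x3 ∨ x9) forces x3 = True.
  then (¬x1 ∨ ¬x3 ∨ ¬x4) forces x4 = False.
  then (x4 ∨ ¬x6) forces x6 = False.
Set x2 = False.
  then (x2 ∨ ¬x8) forces x8 = False.
  then (x2 ∨ ¬x7) forces x7 = False.
  then (x5 ∨ x7 ∨ x9) forces x5 = True.
All clauses satisfied.

x1=T, x2=F, x3=T, x4=F, x5=T, x6=F, x7=F, x8=F, x9=F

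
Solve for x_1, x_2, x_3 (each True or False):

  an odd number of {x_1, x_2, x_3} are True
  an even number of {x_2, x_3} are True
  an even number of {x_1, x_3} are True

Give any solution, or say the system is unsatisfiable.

x_1: True; x_2: True; x_3: True

{x_1, x_2, x_3}: 3 true → odd ✓
{x_2, x_3}: 2 true → even ✓
{x_1, x_3}: 2 true → even ✓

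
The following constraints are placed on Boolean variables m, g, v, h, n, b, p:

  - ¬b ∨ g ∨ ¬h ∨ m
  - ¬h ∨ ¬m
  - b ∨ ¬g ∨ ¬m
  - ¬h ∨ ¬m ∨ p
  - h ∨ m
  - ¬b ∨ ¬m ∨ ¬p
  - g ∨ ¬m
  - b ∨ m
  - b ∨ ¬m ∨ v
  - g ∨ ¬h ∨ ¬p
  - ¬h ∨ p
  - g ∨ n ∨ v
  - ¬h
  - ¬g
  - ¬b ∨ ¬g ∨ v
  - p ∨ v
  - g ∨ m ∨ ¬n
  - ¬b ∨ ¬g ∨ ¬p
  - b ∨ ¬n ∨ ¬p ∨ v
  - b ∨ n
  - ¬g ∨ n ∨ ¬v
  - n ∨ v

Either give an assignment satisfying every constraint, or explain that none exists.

Case g = True:
  Clause (¬g) is falsified — contradiction.
Case g = False:
  (g ∨ ¬m) forces m = False.
  (h ∨ m) forces h = True.
  Clause (¬h) is falsified — contradiction.
Both cases fail, so the formula is unsatisfiable.

Unsatisfiable — no assignment works.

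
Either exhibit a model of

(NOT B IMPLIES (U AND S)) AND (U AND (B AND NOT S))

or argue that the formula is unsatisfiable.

S: False, B: True, U: True

  NOT B IMPLIES (U AND S) = True
    NOT B = False
    U AND S = False
  U AND (B AND NOT S) = True
    B AND NOT S = True
      NOT S = True
Both conjuncts True, so the formula holds.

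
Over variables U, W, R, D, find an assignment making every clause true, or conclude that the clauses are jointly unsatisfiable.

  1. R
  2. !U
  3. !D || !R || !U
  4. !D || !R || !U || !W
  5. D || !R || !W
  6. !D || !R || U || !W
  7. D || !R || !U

U = False, W = False, R = True, D = False

Unit clause (R) forces R = True.
Unit clause (!U) forces U = False.
Try W = True:
  (D || !R || !W) forces D = True.
  clause (!D || !R || U || !W) is falsified — backtrack.
So W = False.
Set D = False.
All clauses satisfied.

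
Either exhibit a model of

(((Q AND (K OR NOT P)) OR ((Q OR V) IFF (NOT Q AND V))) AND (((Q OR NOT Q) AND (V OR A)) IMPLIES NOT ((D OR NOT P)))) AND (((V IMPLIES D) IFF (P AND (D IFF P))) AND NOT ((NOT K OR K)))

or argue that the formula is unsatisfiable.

The conjunct NOT ((NOT K OR K)) is unsatisfiable on its own:
  K=F: evaluates to False.
  K=T: evaluates to False.
So the whole conjunction is unsatisfiable.

No satisfying assignment exists.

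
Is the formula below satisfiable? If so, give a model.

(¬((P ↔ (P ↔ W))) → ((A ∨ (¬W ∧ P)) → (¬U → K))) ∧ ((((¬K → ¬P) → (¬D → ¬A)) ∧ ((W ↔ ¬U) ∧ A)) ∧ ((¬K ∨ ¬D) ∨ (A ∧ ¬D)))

A = True, U = False, W = True, D = True, P = True, K = False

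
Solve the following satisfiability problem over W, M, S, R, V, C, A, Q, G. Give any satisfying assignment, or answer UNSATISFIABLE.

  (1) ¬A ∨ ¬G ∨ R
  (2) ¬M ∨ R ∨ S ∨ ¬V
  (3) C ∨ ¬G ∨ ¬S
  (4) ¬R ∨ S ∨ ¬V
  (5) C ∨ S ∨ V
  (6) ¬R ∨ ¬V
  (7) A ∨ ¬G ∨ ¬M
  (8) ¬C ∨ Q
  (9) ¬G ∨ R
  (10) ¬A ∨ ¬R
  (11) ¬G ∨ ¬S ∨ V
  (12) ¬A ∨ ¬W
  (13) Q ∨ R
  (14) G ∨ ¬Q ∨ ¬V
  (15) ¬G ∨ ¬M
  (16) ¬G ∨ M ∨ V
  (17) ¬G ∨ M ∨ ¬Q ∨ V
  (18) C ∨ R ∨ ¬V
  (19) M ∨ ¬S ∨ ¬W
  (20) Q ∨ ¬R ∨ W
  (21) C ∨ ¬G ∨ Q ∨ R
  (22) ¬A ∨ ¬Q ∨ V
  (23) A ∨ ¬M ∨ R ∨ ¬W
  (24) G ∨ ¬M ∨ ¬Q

Set W = True.
  then (¬A ∨ ¬W) forces A = False.
Set M = True.
  then (A ∨ ¬G ∨ ¬M) forces G = False.
  then (A ∨ ¬M ∨ R ∨ ¬W) forces R = True.
  then (G ∨ ¬M ∨ ¬Q) forces Q = False.
  then (¬R ∨ ¬V) forces V = False.
  then (¬C ∨ Q) forces C = False.
  then (C ∨ S ∨ V) forces S = True.
All clauses satisfied.

W: True; M: True; S: True; R: True; V: False; C: False; A: False; Q: False; G: False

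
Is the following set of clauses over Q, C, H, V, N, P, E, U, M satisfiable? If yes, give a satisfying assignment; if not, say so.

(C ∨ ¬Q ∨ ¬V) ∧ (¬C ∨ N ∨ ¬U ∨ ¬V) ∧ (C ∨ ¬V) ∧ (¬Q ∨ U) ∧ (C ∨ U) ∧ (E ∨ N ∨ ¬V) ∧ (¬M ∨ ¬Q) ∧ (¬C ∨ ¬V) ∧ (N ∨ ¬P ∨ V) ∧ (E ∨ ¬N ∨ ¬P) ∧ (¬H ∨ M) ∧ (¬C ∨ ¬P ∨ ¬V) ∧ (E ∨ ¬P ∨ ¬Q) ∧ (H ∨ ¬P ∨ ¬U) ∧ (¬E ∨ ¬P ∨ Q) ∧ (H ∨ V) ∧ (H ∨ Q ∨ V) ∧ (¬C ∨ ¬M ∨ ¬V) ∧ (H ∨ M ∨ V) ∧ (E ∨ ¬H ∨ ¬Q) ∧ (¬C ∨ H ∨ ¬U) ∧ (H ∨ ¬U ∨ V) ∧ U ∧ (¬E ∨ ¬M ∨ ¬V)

Unit clause (U) forces U = True.
Set Q = False.
Set C = True.
  then (¬C ∨ ¬V) forces V = False.
  then (H ∨ V) forces H = True.
  then (¬H ∨ M) forces M = True.
Set N = False.
  then (N ∨ ¬P ∨ V) forces P = False.
Set E = False.
All clauses satisfied.

Q=F, C=T, H=T, V=F, N=F, P=F, E=F, U=T, M=T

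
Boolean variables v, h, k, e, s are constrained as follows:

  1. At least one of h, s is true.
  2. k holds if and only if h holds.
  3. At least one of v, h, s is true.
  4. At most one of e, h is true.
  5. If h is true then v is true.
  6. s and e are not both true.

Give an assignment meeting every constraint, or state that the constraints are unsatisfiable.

v = False; h = False; k = False; e = False; s = True

  (1) {h, s}: 1 true — at least one ✓
  (2) k=F, h=F — same ✓
  (3) {v, h, s}: 1 true — at least one ✓
  (4) {e, h}: 0 true — at most one ✓
  (5) h=F ⇒ v: vacuous ✓
  (6) s=T, e=F — not both ✓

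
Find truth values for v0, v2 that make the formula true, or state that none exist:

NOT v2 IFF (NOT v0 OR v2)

v0 = False, v2 = False

  NOT v2 IFF (NOT v0 OR v2) = True
    NOT v2 = True
    NOT v0 OR v2 = True
      NOT v0 = True
The formula evaluates to True.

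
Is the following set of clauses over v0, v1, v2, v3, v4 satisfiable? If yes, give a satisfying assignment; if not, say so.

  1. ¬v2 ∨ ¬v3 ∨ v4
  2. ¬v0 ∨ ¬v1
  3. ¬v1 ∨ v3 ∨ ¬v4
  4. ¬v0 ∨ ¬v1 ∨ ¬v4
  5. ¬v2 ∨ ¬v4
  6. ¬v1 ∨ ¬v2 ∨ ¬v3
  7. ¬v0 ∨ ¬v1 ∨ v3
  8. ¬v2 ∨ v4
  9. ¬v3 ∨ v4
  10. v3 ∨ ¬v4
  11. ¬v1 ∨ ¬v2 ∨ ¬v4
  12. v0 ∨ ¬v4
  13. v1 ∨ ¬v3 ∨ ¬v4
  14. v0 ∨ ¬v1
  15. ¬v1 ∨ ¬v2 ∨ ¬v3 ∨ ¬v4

v0: False; v1: False; v2: False; v3: False; v4: False

Set v0 = False.
  then (v0 ∨ ¬v4) forces v4 = False.
  then (v0 ∨ ¬v1) forces v1 = False.
  then (¬v2 ∨ v4) forces v2 = False.
  then (¬v3 ∨ v4) forces v3 = False.
All clauses satisfied.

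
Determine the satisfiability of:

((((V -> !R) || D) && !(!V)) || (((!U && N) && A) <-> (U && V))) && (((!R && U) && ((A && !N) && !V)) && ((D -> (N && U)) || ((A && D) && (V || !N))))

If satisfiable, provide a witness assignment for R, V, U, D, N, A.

R: False; V: False; U: True; D: False; N: False; A: True

  (((V -> !R) || D) && !(!V)) || (((!U && N) && A) <-> (U && V)) = True
    ((V -> !R) || D) && !(!V) = False
      (V -> !R) || D = True
        V -> !R = True
          !R = True
      !(!V) = False
        !V = True
    ((!U && N) && A) <-> (U && V) = True
      (!U && N) && A = False
        !U && N = False
          !U = False
      U && V = False
  ((!R && U) && ((A && !N) && !V)) && ((D -> (N && U)) || ((A && D) && (V || !N))) = True
    (!R && U) && ((A && !N) && !V) = True
      !R && U = True
        !R = True
      (A && !N) && !V = True
        A && !N = True
          !N = True
        !V = True
    (D -> (N && U)) || ((A && D) && (V || !N)) = True
      D -> (N && U) = True
        N && U = False
      (A && D) && (V || !N) = False
        A && D = False
        V || !N = True
          !N = True
Both conjuncts True, so the formula holds.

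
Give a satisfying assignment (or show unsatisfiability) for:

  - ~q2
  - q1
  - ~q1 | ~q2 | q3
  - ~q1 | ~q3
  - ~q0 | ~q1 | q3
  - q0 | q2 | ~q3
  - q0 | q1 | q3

q0 = False; q1 = True; q2 = False; q3 = False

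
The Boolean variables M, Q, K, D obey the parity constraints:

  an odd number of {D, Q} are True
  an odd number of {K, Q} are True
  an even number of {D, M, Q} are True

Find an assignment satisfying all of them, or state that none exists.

M=T, Q=T, K=F, D=F

{D, Q}: 1 true → odd ✓
{K, Q}: 1 true → odd ✓
{D, M, Q}: 2 true → even ✓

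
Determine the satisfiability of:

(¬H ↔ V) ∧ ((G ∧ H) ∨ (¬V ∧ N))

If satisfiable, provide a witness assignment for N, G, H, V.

N: True, G: False, H: True, V: False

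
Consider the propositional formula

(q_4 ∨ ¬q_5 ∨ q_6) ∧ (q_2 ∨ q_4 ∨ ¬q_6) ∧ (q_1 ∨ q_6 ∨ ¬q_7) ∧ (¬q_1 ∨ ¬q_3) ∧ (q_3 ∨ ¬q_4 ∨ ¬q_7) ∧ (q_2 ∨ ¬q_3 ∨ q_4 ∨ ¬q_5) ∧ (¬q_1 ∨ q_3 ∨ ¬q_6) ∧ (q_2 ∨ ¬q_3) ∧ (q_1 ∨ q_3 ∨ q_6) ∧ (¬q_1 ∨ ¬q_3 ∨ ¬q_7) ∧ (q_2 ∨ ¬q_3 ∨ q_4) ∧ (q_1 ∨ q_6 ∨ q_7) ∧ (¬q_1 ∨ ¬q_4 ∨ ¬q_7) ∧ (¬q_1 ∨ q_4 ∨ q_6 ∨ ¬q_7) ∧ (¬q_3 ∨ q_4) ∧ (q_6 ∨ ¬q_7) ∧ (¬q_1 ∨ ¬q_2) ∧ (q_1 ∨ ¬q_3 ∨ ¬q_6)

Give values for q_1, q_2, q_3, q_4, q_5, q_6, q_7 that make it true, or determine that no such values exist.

Set q_1 = False.
Set q_2 = True.
Set q_3 = False.
  then (q_1 ∨ q_3 ∨ q_6) forces q_6 = True.
Set q_4 = False.
Set q_5 = True.
Set q_7 = False.
All clauses satisfied.

q_1: False; q_2: True; q_3: False; q_4: False; q_5: True; q_6: True; q_7: False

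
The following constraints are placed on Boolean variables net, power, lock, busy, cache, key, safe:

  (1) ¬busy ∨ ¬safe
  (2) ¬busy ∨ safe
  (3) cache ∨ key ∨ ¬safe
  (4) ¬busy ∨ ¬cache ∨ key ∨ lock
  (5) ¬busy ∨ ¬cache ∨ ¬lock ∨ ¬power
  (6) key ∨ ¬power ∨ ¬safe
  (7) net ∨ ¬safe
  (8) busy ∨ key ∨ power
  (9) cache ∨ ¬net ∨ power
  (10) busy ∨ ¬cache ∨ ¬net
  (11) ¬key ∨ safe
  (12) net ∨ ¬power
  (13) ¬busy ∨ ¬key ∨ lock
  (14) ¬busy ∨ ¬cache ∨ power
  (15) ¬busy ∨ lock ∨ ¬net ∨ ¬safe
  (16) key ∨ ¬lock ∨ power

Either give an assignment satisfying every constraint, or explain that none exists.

Try net = False:
  (net ∨ ¬safe) forces safe = False.
  (¬busy ∨ safe) forces busy = False.
  (¬key ∨ safe) forces key = False.
  (busy ∨ key ∨ power) forces power = True.
  clause (net ∨ ¬power) is falsified — backtrack.
So net = True.
Try power = False:
  (cache ∨ ¬net ∨ power) forces cache = True.
  (busy ∨ ¬cache ∨ ¬net) forces busy = True.
  clause (¬busy ∨ ¬cache ∨ power) is falsified — backtrack.
So power = True.
Set lock = True.
Try busy = True:
  (¬busy ∨ ¬safe) forces safe = False.
  clause (¬busy ∨ safe) is falsified — backtrack.
So busy = False.
  then (busy ∨ ¬cache ∨ ¬net) forces cache = False.
Set key = True.
  then (¬key ∨ safe) forces safe = True.
All clauses satisfied.

net=T, power=T, lock=T, busy=F, cache=F, key=T, safe=T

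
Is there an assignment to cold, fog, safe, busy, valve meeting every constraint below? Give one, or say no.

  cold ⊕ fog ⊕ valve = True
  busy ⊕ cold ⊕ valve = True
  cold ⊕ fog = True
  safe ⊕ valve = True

cold: False; fog: True; safe: True; busy: True; valve: False

cold ⊕ fog ⊕ valve = F ⊕ T ⊕ F = True ✓
busy ⊕ cold ⊕ valve = T ⊕ F ⊕ F = True ✓
cold ⊕ fog = F ⊕ T = True ✓
safe ⊕ valve = T ⊕ F = True ✓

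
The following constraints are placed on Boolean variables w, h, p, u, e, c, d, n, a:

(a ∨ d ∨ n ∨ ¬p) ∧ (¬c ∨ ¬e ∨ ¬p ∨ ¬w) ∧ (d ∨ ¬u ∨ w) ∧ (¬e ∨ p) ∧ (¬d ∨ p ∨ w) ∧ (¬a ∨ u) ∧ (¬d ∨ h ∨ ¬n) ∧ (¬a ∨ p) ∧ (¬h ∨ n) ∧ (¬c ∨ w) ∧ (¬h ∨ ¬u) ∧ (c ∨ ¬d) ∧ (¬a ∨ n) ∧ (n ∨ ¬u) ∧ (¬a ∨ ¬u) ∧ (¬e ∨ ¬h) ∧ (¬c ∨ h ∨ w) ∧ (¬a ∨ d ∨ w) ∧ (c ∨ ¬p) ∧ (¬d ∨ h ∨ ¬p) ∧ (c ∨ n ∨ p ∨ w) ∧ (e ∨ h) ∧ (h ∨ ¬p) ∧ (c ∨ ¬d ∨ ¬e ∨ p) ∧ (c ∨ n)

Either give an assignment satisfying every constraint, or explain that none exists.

Set w = True.
Try h = False:
  (e ∨ h) forces e = True.
  (¬e ∨ p) forces p = True.
  clause (h ∨ ¬p) is falsified — backtrack.
So h = True.
  then (¬h ∨ n) forces n = True.
  then (¬h ∨ ¬u) forces u = False.
  then (¬e ∨ ¬h) forces e = False.
  then (¬a ∨ u) forces a = False.
Set p = False.
Set c = False.
  then (c ∨ ¬d) forces d = False.
All clauses satisfied.

w = True, h = True, p = False, u = False, e = False, c = False, d = False, n = True, a = False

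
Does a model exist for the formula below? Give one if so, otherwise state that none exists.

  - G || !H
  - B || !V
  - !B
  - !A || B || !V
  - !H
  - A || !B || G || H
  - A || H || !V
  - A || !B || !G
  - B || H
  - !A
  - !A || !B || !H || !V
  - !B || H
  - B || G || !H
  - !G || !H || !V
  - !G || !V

Case H = True:
  Clause (!H) is falsified — contradiction.
Case H = False:
  (!B) forces B = False.
  Clause (B || H) is falsified — contradiction.
Both cases fail, so the formula is unsatisfiable.

Unsatisfiable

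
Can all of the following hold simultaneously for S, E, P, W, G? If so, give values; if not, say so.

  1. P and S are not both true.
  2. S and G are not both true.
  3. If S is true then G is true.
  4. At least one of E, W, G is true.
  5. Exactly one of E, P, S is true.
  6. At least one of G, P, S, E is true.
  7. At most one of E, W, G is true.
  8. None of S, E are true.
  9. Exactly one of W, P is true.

S = False, E = False, P = True, W = False, G = True

  (1) P=T, S=F — not both ✓
  (2) S=F, G=T — not both ✓
  (3) S=F ⇒ G: vacuous ✓
  (4) {E, W, G}: 1 true — at least one ✓
  (5) {E, P, S}: 1 true — exactly one ✓
  (6) {G, P, S, E}: 2 true — at least one ✓
  (7) {E, W, G}: 1 true — at most one ✓
  (8) {S, E}: 0 true — none ✓
  (9) {W, P}: 1 true — exactly one ✓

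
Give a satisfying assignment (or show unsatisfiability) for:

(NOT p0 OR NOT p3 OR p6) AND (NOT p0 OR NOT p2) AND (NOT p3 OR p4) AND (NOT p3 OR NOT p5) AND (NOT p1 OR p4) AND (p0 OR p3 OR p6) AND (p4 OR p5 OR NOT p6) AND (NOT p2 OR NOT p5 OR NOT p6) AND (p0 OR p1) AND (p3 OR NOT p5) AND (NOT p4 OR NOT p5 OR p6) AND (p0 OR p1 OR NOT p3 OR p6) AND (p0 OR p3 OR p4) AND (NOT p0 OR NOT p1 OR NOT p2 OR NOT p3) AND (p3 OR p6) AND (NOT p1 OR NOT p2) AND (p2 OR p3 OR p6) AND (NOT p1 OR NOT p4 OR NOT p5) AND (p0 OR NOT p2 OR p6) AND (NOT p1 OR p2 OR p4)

p0 = False, p1 = True, p2 = False, p3 = False, p4 = True, p5 = False, p6 = True

Set p0 = False.
  then (p0 OR p1) forces p1 = True.
  then (NOT p1 OR NOT p2) forces p2 = False.
  then (NOT p1 OR p2 OR p4) forces p4 = True.
  then (NOT p1 OR NOT p4 OR NOT p5) forces p5 = False.
Set p3 = False.
  then (p0 OR p3 OR p6) forces p6 = True.
All clauses satisfied.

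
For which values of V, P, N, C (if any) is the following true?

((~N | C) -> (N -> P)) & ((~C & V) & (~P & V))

V = True, P = False, N = True, C = False

  (~N | C) -> (N -> P) = True
    ~N | C = False
      ~N = False
    N -> P = False
  (~C & V) & (~P & V) = True
    ~C & V = True
      ~C = True
    ~P & V = True
      ~P = True
Both conjuncts True, so the formula holds.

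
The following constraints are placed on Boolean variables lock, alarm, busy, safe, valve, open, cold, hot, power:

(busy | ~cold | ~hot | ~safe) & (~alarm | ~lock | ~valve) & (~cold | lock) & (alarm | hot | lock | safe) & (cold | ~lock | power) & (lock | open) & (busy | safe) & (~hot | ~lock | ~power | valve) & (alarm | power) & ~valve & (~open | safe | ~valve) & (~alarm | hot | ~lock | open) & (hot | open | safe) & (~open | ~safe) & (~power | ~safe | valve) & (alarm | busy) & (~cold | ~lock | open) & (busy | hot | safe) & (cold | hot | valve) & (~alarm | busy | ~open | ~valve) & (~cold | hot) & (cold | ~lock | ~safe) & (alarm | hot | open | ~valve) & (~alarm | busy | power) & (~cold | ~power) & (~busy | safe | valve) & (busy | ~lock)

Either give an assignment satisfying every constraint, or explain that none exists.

Unsatisfiable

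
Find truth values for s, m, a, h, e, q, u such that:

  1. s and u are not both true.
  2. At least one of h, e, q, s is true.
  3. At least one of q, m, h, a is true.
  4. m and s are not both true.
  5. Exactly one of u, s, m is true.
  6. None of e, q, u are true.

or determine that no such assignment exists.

s: True; m: False; a: True; h: True; e: False; q: False; u: False

  (1) s=T, u=F — not both ✓
  (2) {h, e, q, s}: 2 true — at least one ✓
  (3) {q, m, h, a}: 2 true — at least one ✓
  (4) m=F, s=T — not both ✓
  (5) {u, s, m}: 1 true — exactly one ✓
  (6) {e, q, u}: 0 true — none ✓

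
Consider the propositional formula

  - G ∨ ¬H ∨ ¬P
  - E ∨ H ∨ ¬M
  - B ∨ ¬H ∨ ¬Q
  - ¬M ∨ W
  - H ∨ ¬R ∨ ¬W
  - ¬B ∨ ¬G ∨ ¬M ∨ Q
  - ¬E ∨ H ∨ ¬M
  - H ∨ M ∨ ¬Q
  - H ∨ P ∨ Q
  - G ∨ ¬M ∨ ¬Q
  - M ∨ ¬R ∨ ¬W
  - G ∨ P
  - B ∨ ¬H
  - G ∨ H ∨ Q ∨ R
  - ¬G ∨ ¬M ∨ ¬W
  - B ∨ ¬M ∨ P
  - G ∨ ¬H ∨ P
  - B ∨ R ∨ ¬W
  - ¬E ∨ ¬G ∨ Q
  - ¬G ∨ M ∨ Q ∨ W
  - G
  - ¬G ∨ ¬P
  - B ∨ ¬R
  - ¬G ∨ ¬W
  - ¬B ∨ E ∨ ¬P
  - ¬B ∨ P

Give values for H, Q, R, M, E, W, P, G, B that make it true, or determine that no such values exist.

The formula is unsatisfiable.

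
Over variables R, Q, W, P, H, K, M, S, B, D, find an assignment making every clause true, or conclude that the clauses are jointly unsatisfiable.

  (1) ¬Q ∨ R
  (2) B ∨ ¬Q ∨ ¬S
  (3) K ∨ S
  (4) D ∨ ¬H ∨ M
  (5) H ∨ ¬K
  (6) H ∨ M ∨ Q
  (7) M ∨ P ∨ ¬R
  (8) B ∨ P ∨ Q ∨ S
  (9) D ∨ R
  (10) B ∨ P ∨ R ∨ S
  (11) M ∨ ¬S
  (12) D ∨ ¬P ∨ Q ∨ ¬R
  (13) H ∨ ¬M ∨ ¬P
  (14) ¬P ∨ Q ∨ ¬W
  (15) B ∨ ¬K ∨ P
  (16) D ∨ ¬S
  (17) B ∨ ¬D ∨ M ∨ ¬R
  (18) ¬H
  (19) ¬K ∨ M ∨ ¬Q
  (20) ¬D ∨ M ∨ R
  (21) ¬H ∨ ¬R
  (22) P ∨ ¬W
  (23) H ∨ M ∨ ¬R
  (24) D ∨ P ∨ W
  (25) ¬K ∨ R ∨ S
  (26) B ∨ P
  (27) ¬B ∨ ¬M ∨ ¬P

Unit clause (¬H) forces H = False.
In (H ∨ ¬K) only ¬K is left, so K = False.
In (K ∨ S) only S is left, so S = True.
In (M ∨ ¬S) only M is left, so M = True.
In (H ∨ ¬M ∨ ¬P) only ¬P is left, so P = False.
In (D ∨ ¬S) only D is left, so D = True.
In (P ∨ ¬W) only ¬W is left, so W = False.
In (B ∨ P) only B is left, so B = True.
Set R = True.
Set Q = False.
All clauses satisfied.

R: True, Q: False, W: False, P: False, H: False, K: False, M: True, S: True, B: True, D: True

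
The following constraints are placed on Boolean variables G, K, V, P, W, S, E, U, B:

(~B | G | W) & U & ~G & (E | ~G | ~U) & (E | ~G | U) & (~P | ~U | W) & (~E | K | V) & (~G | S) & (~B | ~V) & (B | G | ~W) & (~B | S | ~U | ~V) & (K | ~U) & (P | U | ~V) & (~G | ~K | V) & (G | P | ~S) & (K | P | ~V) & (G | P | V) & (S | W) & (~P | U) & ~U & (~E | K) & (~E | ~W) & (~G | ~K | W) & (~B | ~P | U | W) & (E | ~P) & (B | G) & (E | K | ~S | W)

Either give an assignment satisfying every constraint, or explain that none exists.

Case U = True:
  Clause (~U) is falsified — contradiction.
Case U = False:
  Clause (U) is falsified — contradiction.
Both cases fail, so the formula is unsatisfiable.

Unsatisfiable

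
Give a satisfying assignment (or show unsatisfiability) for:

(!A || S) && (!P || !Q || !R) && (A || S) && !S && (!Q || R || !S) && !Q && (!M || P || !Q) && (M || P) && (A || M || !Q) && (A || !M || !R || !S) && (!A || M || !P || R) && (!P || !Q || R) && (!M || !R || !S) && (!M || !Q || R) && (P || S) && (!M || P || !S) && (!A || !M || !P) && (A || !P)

Case S = True:
  Clause (!S) is falsified — contradiction.
Case S = False:
  (!A || S) forces A = False.
  Clause (A || S) is falsified — contradiction.
Both cases fail, so the formula is unsatisfiable.

Unsatisfiable — no assignment works.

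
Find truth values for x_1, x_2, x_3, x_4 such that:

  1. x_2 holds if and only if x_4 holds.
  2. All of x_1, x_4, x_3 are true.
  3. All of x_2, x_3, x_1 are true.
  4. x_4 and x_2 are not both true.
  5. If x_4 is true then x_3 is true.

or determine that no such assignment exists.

Case x_2 = True:
  (1) with x_2=T forces x_4 = True.
  Constraint (4) is violated (x_4=T, x_2=T) — contradiction.
Case x_2 = False:
  Constraint (3) is violated (x_2=F) — contradiction.
Both cases fail — unsatisfiable.

Unsatisfiable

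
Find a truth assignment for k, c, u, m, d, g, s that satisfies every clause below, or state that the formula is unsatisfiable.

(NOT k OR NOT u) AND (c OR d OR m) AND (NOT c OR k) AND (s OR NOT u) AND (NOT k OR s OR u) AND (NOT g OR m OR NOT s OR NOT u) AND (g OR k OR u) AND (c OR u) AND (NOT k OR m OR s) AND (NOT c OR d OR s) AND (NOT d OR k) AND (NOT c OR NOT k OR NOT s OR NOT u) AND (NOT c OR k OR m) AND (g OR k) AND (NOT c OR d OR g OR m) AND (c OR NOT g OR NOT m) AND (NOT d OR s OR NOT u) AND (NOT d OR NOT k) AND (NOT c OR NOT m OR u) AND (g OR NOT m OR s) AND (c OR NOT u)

Set k = True.
  then (NOT k OR NOT u) forces u = False.
  then (NOT k OR s OR u) forces s = True.
  then (c OR u) forces c = True.
  then (NOT d OR NOT k) forces d = False.
  then (NOT c OR NOT m OR u) forces m = False.
  then (NOT c OR d OR g OR m) forces g = True.
All clauses satisfied.

k = True, c = True, u = False, m = False, d = False, g = True, s = True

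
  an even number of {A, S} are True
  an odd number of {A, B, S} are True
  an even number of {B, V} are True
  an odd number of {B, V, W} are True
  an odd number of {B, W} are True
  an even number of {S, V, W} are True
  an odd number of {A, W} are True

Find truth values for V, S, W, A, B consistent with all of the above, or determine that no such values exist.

Adding constraints 1, 2, 3, 4, 5 mod 2: every variable appears an even number of times on the left, so the left side is 0.
But the right sides sum to 1 (mod 2). 0 ≠ 1 — the system is inconsistent.

The formula is unsatisfiable.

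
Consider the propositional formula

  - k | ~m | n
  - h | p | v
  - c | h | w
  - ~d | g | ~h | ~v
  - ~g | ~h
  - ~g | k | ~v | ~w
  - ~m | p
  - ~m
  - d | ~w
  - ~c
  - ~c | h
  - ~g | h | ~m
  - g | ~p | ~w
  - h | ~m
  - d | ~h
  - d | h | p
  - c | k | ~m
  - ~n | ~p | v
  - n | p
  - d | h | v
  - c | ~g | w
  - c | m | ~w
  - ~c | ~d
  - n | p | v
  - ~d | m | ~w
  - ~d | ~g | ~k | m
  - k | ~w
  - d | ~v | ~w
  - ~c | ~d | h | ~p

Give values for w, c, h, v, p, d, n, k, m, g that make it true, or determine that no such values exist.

w: False, c: False, h: True, v: False, p: False, d: True, n: True, k: True, m: False, g: False

Unit clause (~m) forces m = False.
Unit clause (~c) forces c = False.
In (c | m | ~w) only ~w is left, so w = False.
In (c | h | w) only h is left, so h = True.
In (~g | ~h) only ~g is left, so g = False.
In (d | ~h) only d is left, so d = True.
In (~d | g | ~h | ~v) only ~v is left, so v = False.
Set p = False.
  then (n | p) forces n = True.
Set k = True.
All clauses satisfied.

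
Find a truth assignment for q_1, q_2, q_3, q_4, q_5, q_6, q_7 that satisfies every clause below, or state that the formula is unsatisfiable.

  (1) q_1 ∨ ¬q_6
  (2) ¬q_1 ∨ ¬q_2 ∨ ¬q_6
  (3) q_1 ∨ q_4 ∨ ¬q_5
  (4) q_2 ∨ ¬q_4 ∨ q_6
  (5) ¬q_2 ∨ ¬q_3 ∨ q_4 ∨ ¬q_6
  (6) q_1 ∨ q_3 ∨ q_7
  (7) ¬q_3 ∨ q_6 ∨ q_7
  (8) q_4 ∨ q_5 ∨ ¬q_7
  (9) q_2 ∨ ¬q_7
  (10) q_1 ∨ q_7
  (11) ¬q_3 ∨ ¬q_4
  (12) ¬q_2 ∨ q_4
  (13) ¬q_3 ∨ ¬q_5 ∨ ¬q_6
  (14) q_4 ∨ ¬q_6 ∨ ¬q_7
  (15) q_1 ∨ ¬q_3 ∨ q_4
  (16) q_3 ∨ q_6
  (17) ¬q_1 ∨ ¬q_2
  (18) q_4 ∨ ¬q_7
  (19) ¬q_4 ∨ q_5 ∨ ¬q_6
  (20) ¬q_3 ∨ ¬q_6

Set q_1 = True.
  then (¬q_1 ∨ ¬q_2) forces q_2 = False.
  then (q_2 ∨ ¬q_7) forces q_7 = False.
Try q_3 = True:
  (¬q_3 ∨ q_6 ∨ q_7) forces q_6 = True.
  clause (¬q_3 ∨ ¬q_6) is falsified — backtrack.
So q_3 = False.
  then (q_3 ∨ q_6) forces q_6 = True.
Set q_4 = False.
Set q_5 = True.
All clauses satisfied.

q_1 = True, q_2 = False, q_3 = False, q_4 = False, q_5 = True, q_6 = True, q_7 = False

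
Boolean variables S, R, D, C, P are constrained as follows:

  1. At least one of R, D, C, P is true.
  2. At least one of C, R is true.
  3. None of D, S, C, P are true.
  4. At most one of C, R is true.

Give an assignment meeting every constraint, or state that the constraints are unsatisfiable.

S = False; R = True; D = False; C = False; P = False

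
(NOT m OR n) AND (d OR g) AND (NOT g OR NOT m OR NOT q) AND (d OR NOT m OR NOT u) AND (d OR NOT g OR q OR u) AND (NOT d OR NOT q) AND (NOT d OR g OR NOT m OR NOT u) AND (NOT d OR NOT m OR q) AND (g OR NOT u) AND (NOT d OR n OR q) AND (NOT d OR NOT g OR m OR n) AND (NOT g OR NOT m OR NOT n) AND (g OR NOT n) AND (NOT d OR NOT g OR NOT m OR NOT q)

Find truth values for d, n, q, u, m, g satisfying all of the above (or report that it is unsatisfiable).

d = False, n = False, q = True, u = False, m = False, g = True

Set d = False.
  then (d OR g) forces g = True.
Set n = False.
  then (NOT m OR n) forces m = False.
Set q = True.
Set u = False.
All clauses satisfied.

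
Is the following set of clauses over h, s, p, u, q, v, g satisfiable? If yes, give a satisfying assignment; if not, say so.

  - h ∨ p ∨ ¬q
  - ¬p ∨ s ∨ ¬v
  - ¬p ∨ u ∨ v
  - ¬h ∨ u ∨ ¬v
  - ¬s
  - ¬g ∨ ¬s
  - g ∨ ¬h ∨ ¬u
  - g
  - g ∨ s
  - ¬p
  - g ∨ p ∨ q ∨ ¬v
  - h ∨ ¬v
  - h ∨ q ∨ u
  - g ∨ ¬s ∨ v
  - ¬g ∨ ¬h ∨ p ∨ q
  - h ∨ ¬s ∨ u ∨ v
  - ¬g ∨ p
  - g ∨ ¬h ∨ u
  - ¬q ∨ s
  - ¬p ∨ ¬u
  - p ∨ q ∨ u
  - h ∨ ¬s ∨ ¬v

The formula is unsatisfiable.

Case s = True:
  Clause (¬s) is falsified — contradiction.
Case s = False:
  (g) forces g = True.
  (¬p) forces p = False.
  Clause (¬g ∨ p) is falsified — contradiction.
Both cases fail, so the formula is unsatisfiable.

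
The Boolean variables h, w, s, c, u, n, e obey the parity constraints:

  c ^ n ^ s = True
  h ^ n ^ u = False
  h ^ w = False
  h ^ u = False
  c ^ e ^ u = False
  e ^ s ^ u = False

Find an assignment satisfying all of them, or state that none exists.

Adding constraints 1, 2, 4, 5, 6 mod 2: every variable appears an even number of times on the left, so the left side is 0.
But the right sides sum to 1 (mod 2). 0 ≠ 1 — the system is inconsistent.

Unsatisfiable — no assignment works.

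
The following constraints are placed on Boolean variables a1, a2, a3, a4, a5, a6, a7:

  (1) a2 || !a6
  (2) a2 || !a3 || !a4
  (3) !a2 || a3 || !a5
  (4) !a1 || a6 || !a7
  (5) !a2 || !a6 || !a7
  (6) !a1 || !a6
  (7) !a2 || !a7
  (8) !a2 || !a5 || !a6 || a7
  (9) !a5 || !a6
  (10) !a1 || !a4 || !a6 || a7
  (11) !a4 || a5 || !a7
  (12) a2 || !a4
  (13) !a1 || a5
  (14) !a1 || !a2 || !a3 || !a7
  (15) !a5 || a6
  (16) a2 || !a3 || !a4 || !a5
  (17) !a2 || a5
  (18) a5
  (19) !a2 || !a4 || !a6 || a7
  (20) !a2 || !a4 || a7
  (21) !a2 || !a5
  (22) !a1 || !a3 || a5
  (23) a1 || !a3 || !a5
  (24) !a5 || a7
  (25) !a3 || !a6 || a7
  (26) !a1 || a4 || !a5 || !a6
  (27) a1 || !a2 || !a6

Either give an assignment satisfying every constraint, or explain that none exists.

Unsatisfiable

Case a5 = True:
  (!a5 || !a6) forces a6 = False.
  Clause (!a5 || a6) is falsified — contradiction.
Case a5 = False:
  Clause (a5) is falsified — contradiction.
Both cases fail, so the formula is unsatisfiable.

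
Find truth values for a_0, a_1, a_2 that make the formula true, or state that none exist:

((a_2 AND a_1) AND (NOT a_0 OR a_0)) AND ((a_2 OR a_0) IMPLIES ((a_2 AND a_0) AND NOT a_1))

Case a_1 = True: the formula simplifies to (a_2 AND (NOT a_0 OR a_0)) AND NOT ((a_2 OR a_0)).
  a_2 = True: the conjunct NOT ((a_2 OR a_0)) becomes NOT ((True OR a_0)) = False.
  a_2 = False: the conjunct a_2 is False.
Case a_1 = False: the conjunct a_1 is False.
Both cases fail — unsatisfiable.

UNSATISFIABLE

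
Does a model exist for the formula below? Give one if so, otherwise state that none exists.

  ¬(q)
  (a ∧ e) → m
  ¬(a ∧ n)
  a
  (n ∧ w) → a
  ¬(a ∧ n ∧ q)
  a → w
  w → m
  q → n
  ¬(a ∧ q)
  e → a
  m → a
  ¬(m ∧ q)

w = True, q = False, e = False, m = True, a = True, n = False

Unit clause (¬q) forces q = False.
Unit clause (a) forces a = True.
In (¬a ∨ ¬n) only ¬n is left, so n = False.
In (¬a ∨ w) only w is left, so w = True.
In (m ∨ ¬w) only m is left, so m = True.
Set e = False.
All clauses satisfied.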